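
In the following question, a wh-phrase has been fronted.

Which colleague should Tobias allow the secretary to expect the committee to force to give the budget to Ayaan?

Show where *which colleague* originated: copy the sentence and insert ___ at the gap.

Before movement: Tobias should allow the secretary to expect the committee to force which colleague to give the budget to Ayaan.
'which colleague' is the direct object of 'force'. The gap is right after 'force'.

Which colleague should Tobias allow the secretary to expect the committee to force ___ to give the budget to Ayaan?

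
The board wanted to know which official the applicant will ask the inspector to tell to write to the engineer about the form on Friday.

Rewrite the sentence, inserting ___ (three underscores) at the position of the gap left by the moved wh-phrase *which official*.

Pre-movement form: The applicant will ask the inspector to tell which official to write to the engineer about the form on Friday.
'which official' is the direct object of 'tell'. The gap is right after 'tell'.

The board wanted to know which official the applicant will ask the inspector to tell ___ to write to the engineer about the form on Friday.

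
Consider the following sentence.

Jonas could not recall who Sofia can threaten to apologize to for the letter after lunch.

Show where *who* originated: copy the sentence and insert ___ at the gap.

Jonas could not recall who Sofia can threaten to apologize to ___ for the letter after lunch.

In situ: Sofia can threaten to apologize to who for the letter after lunch.
'who' is the object of the preposition 'to'. The gap is right after 'to'.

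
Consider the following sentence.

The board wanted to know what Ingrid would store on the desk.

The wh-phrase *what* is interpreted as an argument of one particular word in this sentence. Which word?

Pre-movement form: Ingrid would store what on the desk.
'what' functions as the direct object of 'store'. Fronting leaves a gap immediately after 'store':
The board wanted to know what Ingrid would store ___ on the desk.

store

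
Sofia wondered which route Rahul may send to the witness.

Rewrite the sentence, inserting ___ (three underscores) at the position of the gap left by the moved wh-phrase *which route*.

In situ: Rahul may send which route to the witness.
'which route' is the direct object of 'send'. The gap is right after 'send'.

Sofia wondered which route Rahul may send ___ to the witness.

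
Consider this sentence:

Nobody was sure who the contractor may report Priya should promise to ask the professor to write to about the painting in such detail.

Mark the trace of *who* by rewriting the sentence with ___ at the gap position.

Nobody was sure who the contractor may report Priya should promise to ask the professor to write to ___ about the painting in such detail.

Underlying clause: The contractor may report Priya should promise to ask the professor to write to who about the painting in such detail.
'who' is the object of the preposition 'to'. The gap is right after 'to'.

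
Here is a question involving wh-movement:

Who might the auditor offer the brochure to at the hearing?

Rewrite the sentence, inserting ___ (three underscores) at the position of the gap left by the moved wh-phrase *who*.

Who might the auditor offer the brochure to ___ at the hearing?

In situ: The auditor might offer the brochure to who at the hearing.
'who' functions as the object of the preposition 'to' (recipient of 'offer'). The gap is right after 'to'.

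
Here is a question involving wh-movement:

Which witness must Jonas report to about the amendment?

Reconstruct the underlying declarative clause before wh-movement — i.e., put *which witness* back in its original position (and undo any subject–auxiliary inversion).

The filler 'which witness' is interpreted as the object of the preposition 'to'. It moves to the left edge, and the trace sits right after 'to':
Which witness must Jonas report to ___ about the amendment?

Jonas must report to which witness about the amendment.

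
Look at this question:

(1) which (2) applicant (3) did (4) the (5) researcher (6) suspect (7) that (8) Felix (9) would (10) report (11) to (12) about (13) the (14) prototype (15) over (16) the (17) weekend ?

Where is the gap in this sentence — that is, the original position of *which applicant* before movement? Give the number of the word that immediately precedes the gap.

In situ: The researcher did suspect that Felix would report to which applicant about the prototype over the weekend.
'which applicant' functions as the object of the preposition 'to'. Fronting leaves a gap immediately after 'to':
Which applicant did the researcher suspect that Felix would report to ___ about the prototype over the weekend?
'to' is word 11.

11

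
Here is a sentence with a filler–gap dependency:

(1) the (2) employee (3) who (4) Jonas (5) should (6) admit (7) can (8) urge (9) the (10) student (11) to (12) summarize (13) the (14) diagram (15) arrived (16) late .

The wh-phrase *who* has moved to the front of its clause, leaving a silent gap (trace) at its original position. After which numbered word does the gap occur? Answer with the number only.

'who' functions as the subject of the clause embedded under 'admit'. It moves to the left edge, and the trace sits right after 'admit':
The employee who Jonas should admit ___ can urge the student to summarize the diagram arrived late.
'admit' is word 6.

6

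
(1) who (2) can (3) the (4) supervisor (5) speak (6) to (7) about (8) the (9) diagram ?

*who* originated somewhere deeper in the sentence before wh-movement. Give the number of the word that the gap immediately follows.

In situ: The supervisor can speak to who about the diagram.
'who' is the object of the preposition 'to'. Wh-movement fronts it, leaving a gap right after 'to':
Who can the supervisor speak to ___ about the diagram?
'to' is word 6.

6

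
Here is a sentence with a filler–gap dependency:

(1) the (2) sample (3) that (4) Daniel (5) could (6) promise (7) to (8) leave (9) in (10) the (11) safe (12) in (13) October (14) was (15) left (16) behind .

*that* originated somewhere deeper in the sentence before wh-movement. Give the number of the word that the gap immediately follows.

'that' functions as the direct object of 'leave'. Fronting leaves a gap immediately after 'leave':
The sample that Daniel could promise to leave ___ in the safe in October was left behind.
'leave' is word 8.

8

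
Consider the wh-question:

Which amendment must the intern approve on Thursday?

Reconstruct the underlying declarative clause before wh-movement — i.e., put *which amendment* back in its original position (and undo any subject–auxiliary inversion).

The filler 'which amendment' is interpreted as the direct object of 'approve'. Wh-movement fronts it, leaving a gap right after 'approve':
Which amendment must the intern approve ___ on Thursday?

The intern must approve which amendment on Thursday.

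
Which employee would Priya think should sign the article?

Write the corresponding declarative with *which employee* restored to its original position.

Priya would think which employee should sign the article.

'which employee' is the subject of the clause embedded under 'think'. It moves to the left edge, and the trace sits right after 'think':
Which employee would Priya think ___ should sign the article?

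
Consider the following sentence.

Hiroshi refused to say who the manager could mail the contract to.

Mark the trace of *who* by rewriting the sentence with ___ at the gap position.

Hiroshi refused to say who the manager could mail the contract to ___.

Before movement: The manager could mail the contract to who.
'who' functions as the object of the preposition 'to' (recipient of 'mail'). The gap is right after 'to'.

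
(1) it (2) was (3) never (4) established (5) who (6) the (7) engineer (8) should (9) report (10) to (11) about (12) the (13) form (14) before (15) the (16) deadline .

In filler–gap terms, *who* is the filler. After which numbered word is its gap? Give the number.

10

Before movement: The engineer should report to who about the form before the deadline.
'who' is the object of the preposition 'to'. Fronting leaves a gap immediately after 'to':
It was never established who the engineer should report to ___ about the form before the deadline.
'to' is word 10.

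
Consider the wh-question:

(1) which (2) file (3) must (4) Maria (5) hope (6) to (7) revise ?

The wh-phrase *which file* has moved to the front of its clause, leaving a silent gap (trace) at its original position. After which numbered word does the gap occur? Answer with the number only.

In situ: Maria must hope to revise which file.
'which file' is the direct object of 'revise'. Fronting leaves a gap immediately after 'revise':
Which file must Maria hope to revise ___?
'revise' is word 7.

7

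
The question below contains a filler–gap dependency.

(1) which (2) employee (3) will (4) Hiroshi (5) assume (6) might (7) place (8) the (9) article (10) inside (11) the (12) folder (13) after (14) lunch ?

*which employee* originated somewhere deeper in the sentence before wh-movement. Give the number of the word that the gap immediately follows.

Pre-movement form: Hiroshi will assume which employee might place the article inside the folder after lunch.
'which employee' is the subject of the clause embedded under 'assume'. Fronting leaves a gap immediately after 'assume':
Which employee will Hiroshi assume ___ might place the article inside the folder after lunch?
'assume' is word 5.

5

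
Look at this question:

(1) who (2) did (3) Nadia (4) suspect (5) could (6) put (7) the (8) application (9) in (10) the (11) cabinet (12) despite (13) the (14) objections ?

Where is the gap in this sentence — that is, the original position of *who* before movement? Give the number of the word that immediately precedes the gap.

4

Before movement: Nadia did suspect who could put the application in the cabinet despite the objections.
'who' functions as the subject of the clause embedded under 'suspect'. It moves to the left edge, and the trace sits right after 'suspect':
Who did Nadia suspect ___ could put the application in the cabinet despite the objections?
'suspect' is word 4.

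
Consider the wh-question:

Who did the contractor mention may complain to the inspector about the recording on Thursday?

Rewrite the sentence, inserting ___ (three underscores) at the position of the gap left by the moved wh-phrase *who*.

Underlying clause: The contractor did mention who may complain to the inspector about the recording on Thursday.
'who' functions as the subject of the clause embedded under 'mention'. The gap is right after 'mention'.

Who did the contractor mention ___ may complain to the inspector about the recording on Thursday?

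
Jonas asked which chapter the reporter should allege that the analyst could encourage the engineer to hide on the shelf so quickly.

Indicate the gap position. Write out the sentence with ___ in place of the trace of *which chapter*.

Jonas asked which chapter the reporter should allege that the analyst could encourage the engineer to hide ___ on the shelf so quickly.

Underlying clause: The reporter should allege that the analyst could encourage the engineer to hide which chapter on the shelf so quickly.
'which chapter' functions as the direct object of 'hide'. The gap is right after 'hide'.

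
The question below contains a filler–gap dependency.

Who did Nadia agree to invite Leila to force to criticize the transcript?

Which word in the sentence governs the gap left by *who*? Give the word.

force

Underlying clause: Nadia did agree to invite Leila to force who to criticize the transcript.
'who' is the direct object of 'force'. Wh-movement fronts it, leaving a gap right after 'force':
Who did Nadia agree to invite Leila to force ___ to criticize the transcript?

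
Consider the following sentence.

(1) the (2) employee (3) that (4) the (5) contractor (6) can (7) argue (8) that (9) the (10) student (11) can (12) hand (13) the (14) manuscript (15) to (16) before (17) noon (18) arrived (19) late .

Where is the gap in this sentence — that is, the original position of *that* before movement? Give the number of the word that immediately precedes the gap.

'that' functions as the object of the preposition 'to' (recipient of 'hand'). Wh-movement fronts it, leaving a gap right after 'to':
The employee that the contractor can argue that the student can hand the manuscript to ___ before noon arrived late.
'to' is word 15.

15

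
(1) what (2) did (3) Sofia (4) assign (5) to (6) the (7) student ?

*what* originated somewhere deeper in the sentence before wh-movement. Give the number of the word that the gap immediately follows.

In situ: Sofia did assign what to the student.
'what' is the direct object of 'assign'. Wh-movement fronts it, leaving a gap right after 'assign':
What did Sofia assign ___ to the student?
'assign' is word 4.

4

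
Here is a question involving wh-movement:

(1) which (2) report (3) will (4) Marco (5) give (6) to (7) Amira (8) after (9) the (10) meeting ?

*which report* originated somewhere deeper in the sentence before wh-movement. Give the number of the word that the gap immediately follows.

5

Underlying clause: Marco will give which report to Amira after the meeting.
'which report' is the direct object of 'give'. Wh-movement fronts it, leaving a gap right after 'give':
Which report will Marco give ___ to Amira after the meeting?
'give' is word 5.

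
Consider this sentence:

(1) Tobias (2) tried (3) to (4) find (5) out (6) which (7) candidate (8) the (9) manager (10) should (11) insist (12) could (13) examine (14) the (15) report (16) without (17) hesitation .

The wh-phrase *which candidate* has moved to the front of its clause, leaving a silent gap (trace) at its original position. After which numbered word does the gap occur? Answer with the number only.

11

Underlying clause: The manager should insist which candidate could examine the report without hesitation.
The filler 'which candidate' is interpreted as the subject of the clause embedded under 'insist'. Wh-movement fronts it, leaving a gap right after 'insist':
Tobias tried to find out which candidate the manager should insist ___ could examine the report without hesitation.
'insist' is word 11.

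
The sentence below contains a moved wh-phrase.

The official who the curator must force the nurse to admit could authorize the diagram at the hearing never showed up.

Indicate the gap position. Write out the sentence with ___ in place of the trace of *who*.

'who' is the subject of the clause embedded under 'admit'. The gap is right after 'admit'.

The official who the curator must force the nurse to admit ___ could authorize the diagram at the hearing never showed up.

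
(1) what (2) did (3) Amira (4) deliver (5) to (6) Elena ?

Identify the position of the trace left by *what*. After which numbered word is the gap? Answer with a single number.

In situ: Amira did deliver what to Elena.
'what' functions as the direct object of 'deliver'. It moves to the left edge, and the trace sits right after 'deliver':
What did Amira deliver ___ to Elena?
'deliver' is word 4.

4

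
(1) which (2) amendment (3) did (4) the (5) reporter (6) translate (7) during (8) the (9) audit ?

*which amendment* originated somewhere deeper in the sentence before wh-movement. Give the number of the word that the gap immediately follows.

6

In situ: The reporter did translate which amendment during the audit.
'which amendment' is the direct object of 'translate'. Fronting leaves a gap immediately after 'translate':
Which amendment did the reporter translate ___ during the audit?
'translate' is word 6.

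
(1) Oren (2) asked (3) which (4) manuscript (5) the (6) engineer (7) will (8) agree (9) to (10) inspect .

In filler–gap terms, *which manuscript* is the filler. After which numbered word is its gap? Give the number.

Before movement: The engineer will agree to inspect which manuscript.
'which manuscript' functions as the direct object of 'inspect'. It moves to the left edge, and the trace sits right after 'inspect':
Oren asked which manuscript the engineer will agree to inspect ___.
'inspect' is word 10.

10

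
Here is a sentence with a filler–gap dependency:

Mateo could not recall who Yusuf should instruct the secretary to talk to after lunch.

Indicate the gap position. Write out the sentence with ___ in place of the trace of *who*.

Before movement: Yusuf should instruct the secretary to talk to who after lunch.
'who' functions as the object of the preposition 'to'. The gap is right after 'to'.

Mateo could not recall who Yusuf should instruct the secretary to talk to ___ after lunch.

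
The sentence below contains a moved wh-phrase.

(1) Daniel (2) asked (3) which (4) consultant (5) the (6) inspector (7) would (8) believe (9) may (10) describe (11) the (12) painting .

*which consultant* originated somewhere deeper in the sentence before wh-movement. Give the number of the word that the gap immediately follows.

8

In situ: The inspector would believe which consultant may describe the painting.
'which consultant' functions as the subject of the clause embedded under 'believe'. It moves to the left edge, and the trace sits right after 'believe':
Daniel asked which consultant the inspector would believe ___ may describe the painting.
'believe' is word 8.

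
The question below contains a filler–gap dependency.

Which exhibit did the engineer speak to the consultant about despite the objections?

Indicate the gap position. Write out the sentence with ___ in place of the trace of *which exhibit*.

Which exhibit did the engineer speak to the consultant about ___ despite the objections?

Pre-movement form: The engineer did speak to the consultant about which exhibit despite the objections.
The filler 'which exhibit' is interpreted as the object of the preposition 'about'. The gap is right after 'about'.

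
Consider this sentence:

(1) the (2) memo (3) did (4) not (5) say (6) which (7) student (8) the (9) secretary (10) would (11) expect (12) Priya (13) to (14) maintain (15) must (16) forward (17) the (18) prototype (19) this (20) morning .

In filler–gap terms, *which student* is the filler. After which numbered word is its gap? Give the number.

14

Underlying clause: The secretary would expect Priya to maintain which student must forward the prototype this morning.
'which student' functions as the subject of the clause embedded under 'maintain'. Wh-movement fronts it, leaving a gap right after 'maintain':
The memo did not say which student the secretary would expect Priya to maintain ___ must forward the prototype this morning.
'maintain' is word 14.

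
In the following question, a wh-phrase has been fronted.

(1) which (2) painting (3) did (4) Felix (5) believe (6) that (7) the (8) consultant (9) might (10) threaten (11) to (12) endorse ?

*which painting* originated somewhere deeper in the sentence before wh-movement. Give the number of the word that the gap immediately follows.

In situ: Felix did believe that the consultant might threaten to endorse which painting.
'which painting' is the direct object of 'endorse'. Fronting leaves a gap immediately after 'endorse':
Which painting did Felix believe that the consultant might threaten to endorse ___?
'endorse' is word 12.

12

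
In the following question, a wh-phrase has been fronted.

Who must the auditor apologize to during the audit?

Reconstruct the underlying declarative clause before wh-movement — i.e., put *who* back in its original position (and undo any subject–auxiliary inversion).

'who' functions as the object of the preposition 'to'. It moves to the left edge, and the trace sits right after 'to':
Who must the auditor apologize to ___ during the audit?

The auditor must apologize to who during the audit.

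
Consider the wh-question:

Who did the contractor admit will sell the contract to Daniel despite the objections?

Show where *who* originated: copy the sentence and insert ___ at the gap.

Who did the contractor admit ___ will sell the contract to Daniel despite the objections?

Pre-movement form: The contractor did admit who will sell the contract to Daniel despite the objections.
The filler 'who' is interpreted as the subject of the clause embedded under 'admit'. The gap is right after 'admit'.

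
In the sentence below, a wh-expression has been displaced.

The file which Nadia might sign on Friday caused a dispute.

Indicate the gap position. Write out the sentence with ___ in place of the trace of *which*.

The file which Nadia might sign ___ on Friday caused a dispute.

The filler 'which' is interpreted as the direct object of 'sign'. The gap is right after 'sign'.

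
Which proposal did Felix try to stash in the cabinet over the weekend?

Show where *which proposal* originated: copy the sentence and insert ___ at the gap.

In situ: Felix did try to stash which proposal in the cabinet over the weekend.
'which proposal' is the direct object of 'stash'. The gap is right after 'stash'.

Which proposal did Felix try to stash ___ in the cabinet over the weekend?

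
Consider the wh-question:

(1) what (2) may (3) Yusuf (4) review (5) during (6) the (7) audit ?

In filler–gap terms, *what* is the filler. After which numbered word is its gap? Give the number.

4

Before movement: Yusuf may review what during the audit.
The filler 'what' is interpreted as the direct object of 'review'. Fronting leaves a gap immediately after 'review':
What may Yusuf review ___ during the audit?
'review' is word 4.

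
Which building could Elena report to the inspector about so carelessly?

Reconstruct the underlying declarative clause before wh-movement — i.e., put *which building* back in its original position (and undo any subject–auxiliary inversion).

Elena could report to the inspector about which building so carelessly.

'which building' functions as the object of the preposition 'about'. Wh-movement fronts it, leaving a gap right after 'about':
Which building could Elena report to the inspector about ___ so carelessly?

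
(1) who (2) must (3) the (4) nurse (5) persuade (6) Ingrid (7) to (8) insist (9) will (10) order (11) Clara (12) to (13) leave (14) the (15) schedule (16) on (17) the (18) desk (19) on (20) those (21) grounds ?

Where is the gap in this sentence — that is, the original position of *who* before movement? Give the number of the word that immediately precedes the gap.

8

Underlying clause: The nurse must persuade Ingrid to insist who will order Clara to leave the schedule on the desk on those grounds.
'who' functions as the subject of the clause embedded under 'insist'. Wh-movement fronts it, leaving a gap right after 'insist':
Who must the nurse persuade Ingrid to insist ___ will order Clara to leave the schedule on the desk on those grounds?
'insist' is word 8.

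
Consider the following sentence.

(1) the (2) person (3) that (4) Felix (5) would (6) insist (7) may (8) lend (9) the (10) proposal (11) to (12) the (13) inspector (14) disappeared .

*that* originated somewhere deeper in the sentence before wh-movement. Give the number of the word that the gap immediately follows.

'that' functions as the subject of the clause embedded under 'insist'. Wh-movement fronts it, leaving a gap right after 'insist':
The person that Felix would insist ___ may lend the proposal to the inspector disappeared.
'insist' is word 6.

6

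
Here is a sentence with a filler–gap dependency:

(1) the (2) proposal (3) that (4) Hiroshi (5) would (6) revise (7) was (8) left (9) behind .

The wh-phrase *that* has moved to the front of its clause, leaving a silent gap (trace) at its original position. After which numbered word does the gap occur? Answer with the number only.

'that' is the direct object of 'revise'. It moves to the left edge, and the trace sits right after 'revise':
The proposal that Hiroshi would revise ___ was left behind.
'revise' is word 6.

6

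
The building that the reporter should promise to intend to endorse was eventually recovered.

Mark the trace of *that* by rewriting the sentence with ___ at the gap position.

'that' is the direct object of 'endorse'. The gap is right after 'endorse'.

The building that the reporter should promise to intend to endorse ___ was eventually recovered.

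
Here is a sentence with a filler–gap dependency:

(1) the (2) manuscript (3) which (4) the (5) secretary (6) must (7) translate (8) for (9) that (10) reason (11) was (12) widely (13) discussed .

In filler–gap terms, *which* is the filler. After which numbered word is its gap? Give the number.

'which' functions as the direct object of 'translate'. It moves to the left edge, and the trace sits right after 'translate':
The manuscript which the secretary must translate ___ for that reason was widely discussed.
'translate' is word 7.

7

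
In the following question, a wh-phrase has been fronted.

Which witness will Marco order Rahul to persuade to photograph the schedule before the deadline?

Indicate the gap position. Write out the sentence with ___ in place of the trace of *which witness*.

Which witness will Marco order Rahul to persuade ___ to photograph the schedule before the deadline?

In situ: Marco will order Rahul to persuade which witness to photograph the schedule before the deadline.
'which witness' functions as the direct object of 'persuade'. The gap is right after 'persuade'.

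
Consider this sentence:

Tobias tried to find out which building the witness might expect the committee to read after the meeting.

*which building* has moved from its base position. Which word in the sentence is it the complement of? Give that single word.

read

Before movement: The witness might expect the committee to read which building after the meeting.
The filler 'which building' is interpreted as the direct object of 'read'. It moves to the left edge, and the trace sits right after 'read':
Tobias tried to find out which building the witness might expect the committee to read ___ after the meeting.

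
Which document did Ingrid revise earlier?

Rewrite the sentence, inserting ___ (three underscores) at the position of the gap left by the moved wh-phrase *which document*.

Which document did Ingrid revise ___ earlier?

Pre-movement form: Ingrid did revise which document earlier.
'which document' functions as the direct object of 'revise'. The gap is right after 'revise'.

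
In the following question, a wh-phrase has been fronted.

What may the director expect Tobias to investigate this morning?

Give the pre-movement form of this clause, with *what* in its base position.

The director may expect Tobias to investigate what this morning.

The filler 'what' is interpreted as the direct object of 'investigate'. Fronting leaves a gap immediately after 'investigate':
What may the director expect Tobias to investigate ___ this morning?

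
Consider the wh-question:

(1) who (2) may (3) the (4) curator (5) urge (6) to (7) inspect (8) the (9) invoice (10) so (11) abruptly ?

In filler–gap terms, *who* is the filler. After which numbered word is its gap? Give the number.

5

In situ: The curator may urge who to inspect the invoice so abruptly.
The filler 'who' is interpreted as the direct object of 'urge'. It moves to the left edge, and the trace sits right after 'urge':
Who may the curator urge ___ to inspect the invoice so abruptly?
'urge' is word 5.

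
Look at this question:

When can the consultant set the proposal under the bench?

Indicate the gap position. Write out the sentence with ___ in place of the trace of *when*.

Pre-movement form: The consultant can set the proposal under the bench when.
'when' is the temporal adjunct. The gap is right after 'bench'.

When can the consultant set the proposal under the bench ___?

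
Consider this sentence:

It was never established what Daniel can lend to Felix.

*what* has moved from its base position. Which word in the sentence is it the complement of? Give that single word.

Before movement: Daniel can lend what to Felix.
'what' is the direct object of 'lend'. Wh-movement fronts it, leaving a gap right after 'lend':
It was never established what Daniel can lend ___ to Felix.

lend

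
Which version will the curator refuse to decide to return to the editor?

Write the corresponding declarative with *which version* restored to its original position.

The filler 'which version' is interpreted as the direct object of 'return'. Fronting leaves a gap immediately after 'return':
Which version will the curator refuse to decide to return ___ to the editor?

The curator will refuse to decide to return which version to the editor.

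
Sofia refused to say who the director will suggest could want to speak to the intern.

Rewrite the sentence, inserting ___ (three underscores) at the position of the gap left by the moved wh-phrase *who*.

Pre-movement form: The director will suggest who could want to speak to the intern.
'who' functions as the subject of the clause embedded under 'suggest'. The gap is right after 'suggest'.

Sofia refused to say who the director will suggest ___ could want to speak to the intern.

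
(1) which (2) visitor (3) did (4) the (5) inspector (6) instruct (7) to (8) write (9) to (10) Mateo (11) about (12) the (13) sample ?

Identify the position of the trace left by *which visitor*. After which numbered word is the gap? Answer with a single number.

6

Underlying clause: The inspector did instruct which visitor to write to Mateo about the sample.
'which visitor' functions as the direct object of 'instruct'. Fronting leaves a gap immediately after 'instruct':
Which visitor did the inspector instruct ___ to write to Mateo about the sample?
'instruct' is word 6.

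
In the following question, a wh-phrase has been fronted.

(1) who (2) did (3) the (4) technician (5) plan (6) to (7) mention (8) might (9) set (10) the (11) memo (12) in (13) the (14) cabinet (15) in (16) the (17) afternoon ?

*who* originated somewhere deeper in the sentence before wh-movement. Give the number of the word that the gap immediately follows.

7

Pre-movement form: The technician did plan to mention who might set the memo in the cabinet in the afternoon.
The filler 'who' is interpreted as the subject of the clause embedded under 'mention'. It moves to the left edge, and the trace sits right after 'mention':
Who did the technician plan to mention ___ might set the memo in the cabinet in the afternoon?
'mention' is word 7.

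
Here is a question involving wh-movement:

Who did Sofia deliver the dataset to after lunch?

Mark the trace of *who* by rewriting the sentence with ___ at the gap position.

Who did Sofia deliver the dataset to ___ after lunch?

Pre-movement form: Sofia did deliver the dataset to who after lunch.
The filler 'who' is interpreted as the object of the preposition 'to' (recipient of 'deliver'). The gap is right after 'to'.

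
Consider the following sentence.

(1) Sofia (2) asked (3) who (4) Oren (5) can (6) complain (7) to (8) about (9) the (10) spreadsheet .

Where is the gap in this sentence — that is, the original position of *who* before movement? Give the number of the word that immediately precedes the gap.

Before movement: Oren can complain to who about the spreadsheet.
The filler 'who' is interpreted as the object of the preposition 'to'. Wh-movement fronts it, leaving a gap right after 'to':
Sofia asked who Oren can complain to ___ about the spreadsheet.
'to' is word 7.

7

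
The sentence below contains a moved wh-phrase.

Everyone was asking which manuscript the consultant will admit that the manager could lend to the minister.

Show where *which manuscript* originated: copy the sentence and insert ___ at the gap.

Everyone was asking which manuscript the consultant will admit that the manager could lend ___ to the minister.

Before movement: The consultant will admit that the manager could lend which manuscript to the minister.
'which manuscript' functions as the direct object of 'lend'. The gap is right after 'lend'.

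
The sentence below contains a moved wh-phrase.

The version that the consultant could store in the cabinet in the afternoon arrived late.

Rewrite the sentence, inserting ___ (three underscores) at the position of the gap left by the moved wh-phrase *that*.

The version that the consultant could store ___ in the cabinet in the afternoon arrived late.

'that' is the direct object of 'store'. The gap is right after 'store'.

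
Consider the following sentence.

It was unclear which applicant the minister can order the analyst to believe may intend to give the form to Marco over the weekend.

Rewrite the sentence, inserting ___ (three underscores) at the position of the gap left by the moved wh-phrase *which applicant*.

It was unclear which applicant the minister can order the analyst to believe ___ may intend to give the form to Marco over the weekend.

Pre-movement form: The minister can order the analyst to believe which applicant may intend to give the form to Marco over the weekend.
'which applicant' is the subject of the clause embedded under 'believe'. The gap is right after 'believe'.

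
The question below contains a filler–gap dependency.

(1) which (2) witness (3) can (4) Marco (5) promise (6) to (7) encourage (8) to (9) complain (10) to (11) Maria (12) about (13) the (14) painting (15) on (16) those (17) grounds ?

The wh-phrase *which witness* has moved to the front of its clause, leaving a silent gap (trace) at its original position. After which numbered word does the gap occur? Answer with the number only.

Underlying clause: Marco can promise to encourage which witness to complain to Maria about the painting on those grounds.
The filler 'which witness' is interpreted as the direct object of 'encourage'. It moves to the left edge, and the trace sits right after 'encourage':
Which witness can Marco promise to encourage ___ to complain to Maria about the painting on those grounds?
'encourage' is word 7.

7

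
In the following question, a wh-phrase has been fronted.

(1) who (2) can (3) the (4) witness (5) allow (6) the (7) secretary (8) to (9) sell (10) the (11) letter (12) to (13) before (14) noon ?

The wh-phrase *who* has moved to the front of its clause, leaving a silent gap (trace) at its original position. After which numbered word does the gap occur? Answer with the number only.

In situ: The witness can allow the secretary to sell the letter to who before noon.
'who' is the object of the preposition 'to' (recipient of 'sell'). Fronting leaves a gap immediately after 'to':
Who can the witness allow the secretary to sell the letter to ___ before noon?
'to' is word 12.

12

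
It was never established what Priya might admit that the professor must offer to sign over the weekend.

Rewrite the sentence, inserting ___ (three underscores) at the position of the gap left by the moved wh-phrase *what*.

Pre-movement form: Priya might admit that the professor must offer to sign what over the weekend.
'what' is the direct object of 'sign'. The gap is right after 'sign'.

It was never established what Priya might admit that the professor must offer to sign ___ over the weekend.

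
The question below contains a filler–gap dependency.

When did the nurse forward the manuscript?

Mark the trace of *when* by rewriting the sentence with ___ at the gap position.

When did the nurse forward the manuscript ___?

Before movement: The nurse did forward the manuscript when.
The filler 'when' is interpreted as the temporal adjunct. The gap is right after 'manuscript'.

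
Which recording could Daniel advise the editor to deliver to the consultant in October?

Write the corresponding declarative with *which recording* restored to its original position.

'which recording' is the direct object of 'deliver'. Wh-movement fronts it, leaving a gap right after 'deliver':
Which recording could Daniel advise the editor to deliver ___ to the consultant in October?

Daniel could advise the editor to deliver which recording to the consultant in October.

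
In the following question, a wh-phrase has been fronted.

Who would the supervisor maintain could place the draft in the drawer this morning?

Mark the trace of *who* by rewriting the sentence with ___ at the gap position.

Before movement: The supervisor would maintain who could place the draft in the drawer this morning.
'who' is the subject of the clause embedded under 'maintain'. The gap is right after 'maintain'.

Who would the supervisor maintain ___ could place the draft in the drawer this morning?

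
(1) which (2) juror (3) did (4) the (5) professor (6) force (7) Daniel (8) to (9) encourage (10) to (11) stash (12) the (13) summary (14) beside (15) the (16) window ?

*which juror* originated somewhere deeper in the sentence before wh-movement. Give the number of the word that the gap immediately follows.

In situ: The professor did force Daniel to encourage which juror to stash the summary beside the window.
'which juror' is the direct object of 'encourage'. Fronting leaves a gap immediately after 'encourage':
Which juror did the professor force Daniel to encourage ___ to stash the summary beside the window?
'encourage' is word 9.

9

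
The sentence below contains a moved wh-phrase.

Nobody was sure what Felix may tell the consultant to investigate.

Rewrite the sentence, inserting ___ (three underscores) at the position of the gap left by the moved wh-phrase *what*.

Nobody was sure what Felix may tell the consultant to investigate ___.

Underlying clause: Felix may tell the consultant to investigate what.
'what' functions as the direct object of 'investigate'. The gap is right after 'investigate'.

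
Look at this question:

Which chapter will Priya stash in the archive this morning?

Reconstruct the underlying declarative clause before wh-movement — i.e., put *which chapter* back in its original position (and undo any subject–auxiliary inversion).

Priya will stash which chapter in the archive this morning.

'which chapter' is the direct object of 'stash'. Wh-movement fronts it, leaving a gap right after 'stash':
Which chapter will Priya stash ___ in the archive this morning?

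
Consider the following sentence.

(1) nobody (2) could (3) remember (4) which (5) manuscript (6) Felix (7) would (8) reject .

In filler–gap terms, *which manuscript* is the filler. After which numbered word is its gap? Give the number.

8

Underlying clause: Felix would reject which manuscript.
The filler 'which manuscript' is interpreted as the direct object of 'reject'. Wh-movement fronts it, leaving a gap right after 'reject':
Nobody could remember which manuscript Felix would reject ___.
'reject' is word 8.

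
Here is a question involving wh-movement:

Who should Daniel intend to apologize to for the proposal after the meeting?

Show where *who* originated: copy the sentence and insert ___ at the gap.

Underlying clause: Daniel should intend to apologize to who for the proposal after the meeting.
'who' functions as the object of the preposition 'to'. The gap is right after 'to'.

Who should Daniel intend to apologize to ___ for the proposal after the meeting?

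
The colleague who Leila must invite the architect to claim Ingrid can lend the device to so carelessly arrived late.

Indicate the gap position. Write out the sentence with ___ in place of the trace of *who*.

The colleague who Leila must invite the architect to claim Ingrid can lend the device to ___ so carelessly arrived late.

'who' is the object of the preposition 'to' (recipient of 'lend'). The gap is right after 'to'.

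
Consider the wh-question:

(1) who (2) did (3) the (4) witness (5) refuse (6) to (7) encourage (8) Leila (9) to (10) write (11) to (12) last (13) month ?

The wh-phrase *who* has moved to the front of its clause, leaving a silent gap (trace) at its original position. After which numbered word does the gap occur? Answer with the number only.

11

Underlying clause: The witness did refuse to encourage Leila to write to who last month.
'who' functions as the object of the preposition 'to'. Fronting leaves a gap immediately after 'to':
Who did the witness refuse to encourage Leila to write to ___ last month?
'to' is word 11.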